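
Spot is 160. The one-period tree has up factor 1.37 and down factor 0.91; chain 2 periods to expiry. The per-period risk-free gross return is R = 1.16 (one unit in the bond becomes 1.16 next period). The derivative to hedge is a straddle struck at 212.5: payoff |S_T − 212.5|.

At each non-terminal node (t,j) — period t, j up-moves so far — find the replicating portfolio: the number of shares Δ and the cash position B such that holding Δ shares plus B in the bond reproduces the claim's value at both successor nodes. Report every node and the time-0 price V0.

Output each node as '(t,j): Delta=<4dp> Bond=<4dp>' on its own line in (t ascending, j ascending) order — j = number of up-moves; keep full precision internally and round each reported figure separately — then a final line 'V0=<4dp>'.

(0,0): Delta=0.1179 Bond=17.6104
(1,0): Delta=-1.0000 Bond=183.1897
(1,1): Delta=0.7416 Bond=-116.2918
V0=36.4693

The replicating-portfolio and risk-neutral prices coincide; use p* = (1.16−0.91)/(1.37−0.91) = 0.5435 for the latter.
Payoff layer (t=2): V(2,0)=80.0040, V(2,1)=13.0280, V(2,2)=87.8040
(1,0): S=145.6000. Δ = (V_up−V_dn)/(S_up−S_dn) = (13.0280−80.0040)/(199.4720−132.4960) = -1.0000. V = [p*·13.0280 + (1−p*)·80.0040]/1.16 = 37.5897. B = V − Δ·S = 183.1897.
(1,1): S=219.2000. Δ = (V_up−V_dn)/(S_up−S_dn) = (87.8040−13.0280)/(300.3040−199.4720) = 0.7416. V = [p*·87.8040 + (1−p*)·13.0280]/1.16 = 46.2648. B = V − Δ·S = -116.2918.
(0,0): S=160.0000. Δ = (V_up−V_dn)/(S_up−S_dn) = (46.2648−37.5897)/(219.2000−145.6000) = 0.1179. V = [p*·46.2648 + (1−p*)·37.5897]/1.16 = 36.4693. B = V − Δ·S = 17.6104.
Self-financing check: at every node Δ·S+B equals the discounted successor values.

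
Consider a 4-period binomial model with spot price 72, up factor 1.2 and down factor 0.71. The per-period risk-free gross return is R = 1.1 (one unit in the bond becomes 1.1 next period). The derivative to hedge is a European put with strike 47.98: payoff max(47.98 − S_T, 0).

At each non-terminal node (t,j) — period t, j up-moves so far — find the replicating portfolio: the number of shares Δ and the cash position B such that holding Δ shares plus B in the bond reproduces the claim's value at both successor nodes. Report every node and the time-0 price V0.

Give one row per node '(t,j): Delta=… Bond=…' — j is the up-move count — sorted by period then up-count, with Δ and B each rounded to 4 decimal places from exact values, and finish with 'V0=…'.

(0,0): Delta=-0.0384 Bond=3.1158
(1,0): Delta=-0.2002 Bond=11.6967
(1,1): Delta=-0.0139 Bond=1.3071
(2,0): Delta=-0.8257 Bond=35.5687
(2,1): Delta=-0.1053 Bond=7.0452
(2,2): Delta=0.0000 Bond=0.0000
(3,0): Delta=-1.0000 Bond=43.6182
(3,1): Delta=-0.7992 Bond=37.9736
(3,2): Delta=0.0000 Bond=0.0000
(3,3): Delta=0.0000 Bond=0.0000
V0=0.3504

Since d<R<u, set p* = (R−d)/(u−d) = 0.7959; price each node as the discounted p*-expectation of its children.
Terminal values V(4,·): V(4,0)=29.6836, V(4,1)=17.0565, V(4,2)=0.0000, V(4,3)=0.0000, V(4,4)=0.0000
Node (3,0) S=25.7696: V=(p*·17.0565+(1−p*)·29.6836)/1.1=17.8486; Δ=(17.0565−29.6836)/(30.9235−18.2964)=-1.0000; B=V−Δ·S=43.6182
Node (3,1) S=43.5542: V=(p*·0.0000+(1−p*)·17.0565)/1.1=3.1645; Δ=(0.0000−17.0565)/(52.2651−30.9235)=-0.7992; B=V−Δ·S=37.9736
Node (3,2) S=73.6128: V=(p*·0.0000+(1−p*)·0.0000)/1.1=0.0000; Δ=(0.0000−0.0000)/(88.3354−52.2651)=0.0000; B=V−Δ·S=0.0000
Node (3,3) S=124.4160: V=(p*·0.0000+(1−p*)·0.0000)/1.1=0.0000; Δ=(0.0000−0.0000)/(149.2992−88.3354)=0.0000; B=V−Δ·S=0.0000
Node (2,0) S=36.2952: V=(p*·3.1645+(1−p*)·17.8486)/1.1=5.6011; Δ=(3.1645−17.8486)/(43.5542−25.7696)=-0.8257; B=V−Δ·S=35.5687
Node (2,1) S=61.3440: V=(p*·0.0000+(1−p*)·3.1645)/1.1=0.5871; Δ=(0.0000−3.1645)/(73.6128−43.5542)=-0.1053; B=V−Δ·S=7.0452
Node (2,2) S=103.6800: V=(p*·0.0000+(1−p*)·0.0000)/1.1=0.0000; Δ=(0.0000−0.0000)/(124.4160−73.6128)=0.0000; B=V−Δ·S=0.0000
Node (1,0) S=51.1200: V=(p*·0.5871+(1−p*)·5.6011)/1.1=1.4640; Δ=(0.5871−5.6011)/(61.3440−36.2952)=-0.2002; B=V−Δ·S=11.6967
Node (1,1) S=86.4000: V=(p*·0.0000+(1−p*)·0.5871)/1.1=0.1089; Δ=(0.0000−0.5871)/(103.6800−61.3440)=-0.0139; B=V−Δ·S=1.3071
Node (0,0) S=72.0000: V=(p*·0.1089+(1−p*)·1.4640)/1.1=0.3504; Δ=(0.1089−1.4640)/(86.4000−51.1200)=-0.0384; B=V−Δ·S=3.1158
The time-0 hedge costs 0.3504, which is the no-arbitrage price.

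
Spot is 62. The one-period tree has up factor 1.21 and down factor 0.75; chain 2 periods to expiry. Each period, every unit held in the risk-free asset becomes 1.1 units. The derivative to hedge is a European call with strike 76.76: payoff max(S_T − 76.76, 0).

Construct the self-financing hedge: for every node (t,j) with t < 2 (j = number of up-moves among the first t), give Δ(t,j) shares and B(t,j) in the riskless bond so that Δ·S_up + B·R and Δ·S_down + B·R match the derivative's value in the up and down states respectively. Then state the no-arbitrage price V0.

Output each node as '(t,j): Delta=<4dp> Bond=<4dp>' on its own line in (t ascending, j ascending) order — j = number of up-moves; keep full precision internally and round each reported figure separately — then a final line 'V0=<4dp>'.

(0,0): Delta=0.3399 Bond=-14.3680
(1,0): Delta=0.0000 Bond=0.0000
(1,1): Delta=0.4061 Bond=-20.7720
V0=6.7051

Risk-neutral probability p* = (R−d)/(u−d) = (1.1−0.75)/(1.21−0.75) = 0.7609.
Payoff layer (t=2): V(2,0)=0.0000, V(2,1)=0.0000, V(2,2)=14.0142
Node (1,0) S=46.5000: V=(p*·0.0000+(1−p*)·0.0000)/1.1=0.0000; Δ=(0.0000−0.0000)/(56.2650−34.8750)=0.0000; B=V−Δ·S=0.0000
Node (1,1) S=75.0200: V=(p*·14.0142+(1−p*)·0.0000)/1.1=9.6936; Δ=(14.0142−0.0000)/(90.7742−56.2650)=0.4061; B=V−Δ·S=-20.7720
Node (0,0) S=62.0000: V=(p*·9.6936+(1−p*)·0.0000)/1.1=6.7051; Δ=(9.6936−0.0000)/(75.0200−46.5000)=0.3399; B=V−Δ·S=-14.3680
Self-financing check: at every node Δ·S+B equals the discounted successor values.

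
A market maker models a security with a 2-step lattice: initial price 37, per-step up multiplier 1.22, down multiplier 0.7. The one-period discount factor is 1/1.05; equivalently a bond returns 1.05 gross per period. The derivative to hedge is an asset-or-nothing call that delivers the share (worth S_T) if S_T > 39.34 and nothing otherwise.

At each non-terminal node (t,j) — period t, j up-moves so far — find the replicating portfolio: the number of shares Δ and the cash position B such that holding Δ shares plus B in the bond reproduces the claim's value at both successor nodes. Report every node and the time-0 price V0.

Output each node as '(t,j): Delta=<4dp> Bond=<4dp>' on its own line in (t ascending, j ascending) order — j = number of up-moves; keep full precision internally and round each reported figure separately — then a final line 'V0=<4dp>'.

(0,0): Delta=1.8348 Bond=-45.2587
(1,0): Delta=0.0000 Bond=0.0000
(1,1): Delta=2.3462 Bond=-70.6036
V0=22.6294

No-arbitrage ⇒ martingale measure with p* = (R−d)/(u−d) = 0.6731.
Terminal values V(2,·): V(2,0)=0.0000, V(2,1)=0.0000, V(2,2)=55.0708
Node (1,0) S=25.9000: V=(p*·0.0000+(1−p*)·0.0000)/1.05=0.0000; Δ=(0.0000−0.0000)/(31.5980−18.1300)=0.0000; B=V−Δ·S=0.0000
Node (1,1) S=45.1400: V=(p*·55.0708+(1−p*)·0.0000)/1.05=35.3018; Δ=(55.0708−0.0000)/(55.0708−31.5980)=2.3462; B=V−Δ·S=-70.6036
Node (0,0) S=37.0000: V=(p*·35.3018+(1−p*)·0.0000)/1.05=22.6294; Δ=(35.3018−0.0000)/(45.1400−25.9000)=1.8348; B=V−Δ·S=-45.2587
Self-financing check: at every node Δ·S+B equals the discounted successor values.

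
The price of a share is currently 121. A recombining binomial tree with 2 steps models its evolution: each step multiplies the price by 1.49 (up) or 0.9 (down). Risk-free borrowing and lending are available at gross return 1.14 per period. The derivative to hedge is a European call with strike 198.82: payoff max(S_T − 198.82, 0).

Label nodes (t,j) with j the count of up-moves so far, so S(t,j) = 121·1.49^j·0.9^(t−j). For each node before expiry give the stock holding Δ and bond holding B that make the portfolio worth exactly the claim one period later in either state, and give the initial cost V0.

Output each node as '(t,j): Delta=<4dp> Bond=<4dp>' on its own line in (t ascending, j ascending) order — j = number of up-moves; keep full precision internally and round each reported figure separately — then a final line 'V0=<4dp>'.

(0,0): Delta=0.3489 Bond=-33.3327
(1,0): Delta=0.0000 Bond=0.0000
(1,1): Delta=0.6563 Bond=-93.4149
V0=8.8887

Since d<R<u, set p* = (R−d)/(u−d) = 0.4068; price each node as the discounted p*-expectation of its children.
Terminal payoffs: V(2,0)=0.0000, V(2,1)=0.0000, V(2,2)=69.8121
  t=1,j=0: stock 108.9000 → up 162.2610 (V=0.0000), down 98.0100 (V=0.0000). Price 0.0000; hedge Δ=0.0000, bond B=0.0000.
  t=1,j=1: stock 180.2900 → up 268.6321 (V=69.8121), down 162.2610 (V=0.0000). Price 24.9107; hedge Δ=0.6563, bond B=-93.4149.
  t=0,j=0: stock 121.0000 → up 180.2900 (V=24.9107), down 108.9000 (V=0.0000). Price 8.8887; hedge Δ=0.3489, bond B=-33.3327.
Self-financing check: at every node Δ·S+B equals the discounted successor values.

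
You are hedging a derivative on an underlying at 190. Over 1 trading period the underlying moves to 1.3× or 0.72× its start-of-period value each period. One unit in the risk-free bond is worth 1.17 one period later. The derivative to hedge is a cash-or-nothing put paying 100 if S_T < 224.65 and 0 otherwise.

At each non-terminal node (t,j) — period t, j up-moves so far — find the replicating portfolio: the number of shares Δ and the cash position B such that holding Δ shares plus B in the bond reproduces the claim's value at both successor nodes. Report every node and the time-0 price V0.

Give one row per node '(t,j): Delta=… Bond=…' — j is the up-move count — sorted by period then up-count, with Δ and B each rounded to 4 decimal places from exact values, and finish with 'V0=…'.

The replicating-portfolio and risk-neutral prices coincide; use p* = (1.17−0.72)/(1.3−0.72) = 0.7759 for the latter.
Terminal payoffs: V(1,0)=100.0000, V(1,1)=0.0000
(0,0): S=190.0000. Δ = (V_up−V_dn)/(S_up−S_dn) = (0.0000−100.0000)/(247.0000−136.8000) = -0.9074. V = [p*·0.0000 + (1−p*)·100.0000]/1.17 = 19.1571. B = V − Δ·S = 191.5709.
Check: Δ(0,0)·S0 + B(0,0) = 19.1571 = V0.

(0,0): Delta=-0.9074 Bond=191.5709
V0=19.1571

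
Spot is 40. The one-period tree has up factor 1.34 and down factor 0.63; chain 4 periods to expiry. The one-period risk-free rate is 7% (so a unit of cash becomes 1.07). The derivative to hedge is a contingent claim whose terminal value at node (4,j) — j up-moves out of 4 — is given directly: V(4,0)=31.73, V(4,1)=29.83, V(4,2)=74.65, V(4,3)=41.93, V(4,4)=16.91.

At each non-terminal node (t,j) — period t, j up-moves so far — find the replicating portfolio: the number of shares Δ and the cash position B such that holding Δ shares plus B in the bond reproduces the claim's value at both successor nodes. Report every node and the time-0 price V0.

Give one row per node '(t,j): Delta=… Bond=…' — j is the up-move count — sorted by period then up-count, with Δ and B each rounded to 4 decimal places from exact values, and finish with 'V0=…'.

The replicating-portfolio and risk-neutral prices coincide; use p* = (1.07−0.63)/(1.34−0.63) = 0.6197 for the latter.
Payoff layer (t=4): V(4,0)=31.7300, V(4,1)=29.8300, V(4,2)=74.6500, V(4,3)=41.9300, V(4,4)=16.9100
(3,0): S=10.0019. Δ = (V_up−V_dn)/(S_up−S_dn) = (29.8300−31.7300)/(13.4025−6.3012) = -0.2676. V = [p*·29.8300 + (1−p*)·31.7300]/1.07 = 28.5538. B = V − Δ·S = 31.2298.
(3,1): S=21.2738. Δ = (V_up−V_dn)/(S_up−S_dn) = (74.6500−29.8300)/(28.5069−13.4025) = 2.9673. V = [p*·74.6500 + (1−p*)·29.8300]/1.07 = 53.8372. B = V − Δ·S = -9.2896.
(3,2): S=45.2491. Δ = (V_up−V_dn)/(S_up−S_dn) = (41.9300−74.6500)/(60.6338−28.5069) = -1.0185. V = [p*·41.9300 + (1−p*)·74.6500]/1.07 = 50.8157. B = V − Δ·S = 96.9002.
(3,3): S=96.2442. Δ = (V_up−V_dn)/(S_up−S_dn) = (16.9100−41.9300)/(128.9672−60.6338) = -0.3661. V = [p*·16.9100 + (1−p*)·41.9300]/1.07 = 24.6959. B = V − Δ·S = 59.9354.
(2,0): S=15.8760. Δ = (V_up−V_dn)/(S_up−S_dn) = (53.8372−28.5538)/(21.2738−10.0019) = 2.2430. V = [p*·53.8372 + (1−p*)·28.5538]/1.07 = 41.3293. B = V − Δ·S = 5.7189.
(2,1): S=33.7680. Δ = (V_up−V_dn)/(S_up−S_dn) = (50.8157−53.8372)/(45.2491−21.2738) = -0.1260. V = [p*·50.8157 + (1−p*)·53.8372]/1.07 = 48.5652. B = V − Δ·S = 52.8207.
(2,2): S=71.8240. Δ = (V_up−V_dn)/(S_up−S_dn) = (24.6959−50.8157)/(96.2442−45.2491) = -0.5122. V = [p*·24.6959 + (1−p*)·50.8157]/1.07 = 32.3634. B = V − Δ·S = 69.1518.
(1,0): S=25.2000. Δ = (V_up−V_dn)/(S_up−S_dn) = (48.5652−41.3293)/(33.7680−15.8760) = 0.4044. V = [p*·48.5652 + (1−p*)·41.3293]/1.07 = 42.8164. B = V − Δ·S = 32.6250.
(1,1): S=53.6000. Δ = (V_up−V_dn)/(S_up−S_dn) = (32.3634−48.5652)/(71.8240−33.7680) = -0.4257. V = [p*·32.3634 + (1−p*)·48.5652]/1.07 = 36.0043. B = V − Δ·S = 58.8237.
(0,0): S=40.0000. Δ = (V_up−V_dn)/(S_up−S_dn) = (36.0043−42.8164)/(53.6000−25.2000) = -0.2399. V = [p*·36.0043 + (1−p*)·42.8164]/1.07 = 36.0699. B = V − Δ·S = 45.6643.
The time-0 hedge costs 36.0699, which is the no-arbitrage price.

(0,0): Delta=-0.2399 Bond=45.6643
(1,0): Delta=0.4044 Bond=32.6250
(1,1): Delta=-0.4257 Bond=58.8237
(2,0): Delta=2.2430 Bond=5.7189
(2,1): Delta=-0.1260 Bond=52.8207
(2,2): Delta=-0.5122 Bond=69.1518
(3,0): Delta=-0.2676 Bond=31.2298
(3,1): Delta=2.9673 Bond=-9.2896
(3,2): Delta=-1.0185 Bond=96.9002
(3,3): Delta=-0.3661 Bond=59.9354
V0=36.0699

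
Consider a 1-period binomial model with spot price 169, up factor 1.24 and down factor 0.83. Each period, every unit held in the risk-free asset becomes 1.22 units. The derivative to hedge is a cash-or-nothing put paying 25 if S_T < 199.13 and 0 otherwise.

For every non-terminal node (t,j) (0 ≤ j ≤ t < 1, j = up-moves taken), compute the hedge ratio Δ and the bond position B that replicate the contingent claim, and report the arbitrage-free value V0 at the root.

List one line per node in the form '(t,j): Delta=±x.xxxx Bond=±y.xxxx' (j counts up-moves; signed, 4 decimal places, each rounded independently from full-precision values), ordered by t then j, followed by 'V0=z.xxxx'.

No-arbitrage ⇒ martingale measure with p* = (R−d)/(u−d) = 0.9512.
Payoff layer (t=1): V(1,0)=25.0000, V(1,1)=0.0000
Node (0,0) S=169.0000: V=(p*·0.0000+(1−p*)·25.0000)/1.22=0.9996; Δ=(0.0000−25.0000)/(209.5600−140.2700)=-0.3608; B=V−Δ·S=61.9752
Check: Δ(0,0)·S0 + B(0,0) = 0.9996 = V0.

(0,0): Delta=-0.3608 Bond=61.9752
V0=0.9996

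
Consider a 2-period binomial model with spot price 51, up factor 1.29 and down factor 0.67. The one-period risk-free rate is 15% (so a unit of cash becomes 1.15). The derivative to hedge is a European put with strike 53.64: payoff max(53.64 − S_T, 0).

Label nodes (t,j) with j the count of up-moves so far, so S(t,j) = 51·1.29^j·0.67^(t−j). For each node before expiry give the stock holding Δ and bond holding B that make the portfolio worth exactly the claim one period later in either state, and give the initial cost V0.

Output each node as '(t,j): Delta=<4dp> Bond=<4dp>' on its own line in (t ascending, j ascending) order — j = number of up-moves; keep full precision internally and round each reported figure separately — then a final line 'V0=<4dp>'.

(0,0): Delta=-0.3351 Bond=20.8037
(1,0): Delta=-1.0000 Bond=46.6435
(1,1): Delta=-0.2344 Bond=17.2978
V0=3.7130

No-arbitrage ⇒ martingale measure with p* = (R−d)/(u−d) = 0.7742.
At expiry t=2: V(2,0)=30.7461, V(2,1)=9.5607, V(2,2)=0.0000
Node (1,0) S=34.1700: V=(p*·9.5607+(1−p*)·30.7461)/1.15=12.4735; Δ=(9.5607−30.7461)/(44.0793−22.8939)=-1.0000; B=V−Δ·S=46.6435
Node (1,1) S=65.7900: V=(p*·0.0000+(1−p*)·9.5607)/1.15=1.8773; Δ=(0.0000−9.5607)/(84.8691−44.0793)=-0.2344; B=V−Δ·S=17.2978
Node (0,0) S=51.0000: V=(p*·1.8773+(1−p*)·12.4735)/1.15=3.7130; Δ=(1.8773−12.4735)/(65.7900−34.1700)=-0.3351; B=V−Δ·S=20.8037
Each (Δ,B) replicates both successor values, so the strategy is self-financing and V0 is arbitrage-free.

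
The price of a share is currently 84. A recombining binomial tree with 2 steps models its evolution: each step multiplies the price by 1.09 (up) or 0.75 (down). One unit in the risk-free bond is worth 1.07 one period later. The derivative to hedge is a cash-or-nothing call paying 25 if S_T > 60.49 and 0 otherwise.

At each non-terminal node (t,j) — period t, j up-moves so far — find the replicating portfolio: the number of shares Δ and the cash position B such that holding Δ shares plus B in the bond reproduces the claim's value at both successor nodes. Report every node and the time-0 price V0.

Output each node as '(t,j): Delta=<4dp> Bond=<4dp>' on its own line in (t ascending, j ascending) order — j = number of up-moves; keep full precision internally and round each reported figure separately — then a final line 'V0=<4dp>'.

Under the risk-neutral measure, an up-move has probability p* = (R−d)/(u−d) = 0.9412 and values discount at R = 1.07.
Payoff layer (t=2): V(2,0)=0.0000, V(2,1)=25.0000, V(2,2)=25.0000
Node (1,0) S=63.0000: V=(p*·25.0000+(1−p*)·0.0000)/1.07=21.9901; Δ=(25.0000−0.0000)/(68.6700−47.2500)=1.1671; B=V−Δ·S=-51.5393
Node (1,1) S=91.5600: V=(p*·25.0000+(1−p*)·25.0000)/1.07=23.3645; Δ=(25.0000−25.0000)/(99.8004−68.6700)=0.0000; B=V−Δ·S=23.3645
Node (0,0) S=84.0000: V=(p*·23.3645+(1−p*)·21.9901)/1.07=21.7604; Δ=(23.3645−21.9901)/(91.5600−63.0000)=0.0481; B=V−Δ·S=17.7181
Root portfolio cost Δ·84+B reproduces V0=21.7604.

(0,0): Delta=0.0481 Bond=17.7181
(1,0): Delta=1.1671 Bond=-51.5393
(1,1): Delta=0.0000 Bond=23.3645
V0=21.7604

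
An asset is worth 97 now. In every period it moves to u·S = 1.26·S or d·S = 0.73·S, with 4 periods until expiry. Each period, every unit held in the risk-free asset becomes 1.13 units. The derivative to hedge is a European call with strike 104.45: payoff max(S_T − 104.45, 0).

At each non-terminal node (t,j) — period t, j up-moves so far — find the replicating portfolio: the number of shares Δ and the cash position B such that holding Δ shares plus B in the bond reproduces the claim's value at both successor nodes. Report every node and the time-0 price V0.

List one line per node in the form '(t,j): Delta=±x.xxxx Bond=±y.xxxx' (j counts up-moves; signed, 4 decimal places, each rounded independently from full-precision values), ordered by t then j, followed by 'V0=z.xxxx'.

Since d<R<u, set p* = (R−d)/(u−d) = 0.7547; price each node as the discounted p*-expectation of its children.
Payoff layer (t=4): V(4,0)=0.0000, V(4,1)=0.0000, V(4,2)=0.0000, V(4,3)=37.1966, V(4,4)=140.0360
Node (3,0) S=37.7346: V=(p*·0.0000+(1−p*)·0.0000)/1.13=0.0000; Δ=(0.0000−0.0000)/(47.5457−27.5463)=0.0000; B=V−Δ·S=0.0000
Node (3,1) S=65.1310: V=(p*·0.0000+(1−p*)·0.0000)/1.13=0.0000; Δ=(0.0000−0.0000)/(82.0651−47.5457)=0.0000; B=V−Δ·S=0.0000
Node (3,2) S=112.4180: V=(p*·37.1966+(1−p*)·0.0000)/1.13=24.8433; Δ=(37.1966−0.0000)/(141.6466−82.0651)=0.6243; B=V−Δ·S=-45.3390
Node (3,3) S=194.0365: V=(p*·140.0360+(1−p*)·37.1966)/1.13=101.6028; Δ=(140.0360−37.1966)/(244.4860−141.6466)=1.0000; B=V−Δ·S=-92.4336
Node (2,0) S=51.6913: V=(p*·0.0000+(1−p*)·0.0000)/1.13=0.0000; Δ=(0.0000−0.0000)/(65.1310−37.7346)=0.0000; B=V−Δ·S=0.0000
Node (2,1) S=89.2206: V=(p*·24.8433+(1−p*)·0.0000)/1.13=16.5926; Δ=(24.8433−0.0000)/(112.4180−65.1310)=0.5254; B=V−Δ·S=-30.2815
Node (2,2) S=153.9972: V=(p*·101.6028+(1−p*)·24.8433)/1.13=73.2522; Δ=(101.6028−24.8433)/(194.0365−112.4180)=0.9405; B=V−Δ·S=-71.5771
Node (1,0) S=70.8100: V=(p*·16.5926+(1−p*)·0.0000)/1.13=11.0821; Δ=(16.5926−0.0000)/(89.2206−51.6913)=0.4421; B=V−Δ·S=-20.2248
Node (1,1) S=122.2200: V=(p*·73.2522+(1−p*)·16.5926)/1.13=52.5262; Δ=(73.2522−16.5926)/(153.9972−89.2206)=0.8747; B=V−Δ·S=-54.3788
Node (0,0) S=97.0000: V=(p*·52.5262+(1−p*)·11.0821)/1.13=37.4873; Δ=(52.5262−11.0821)/(122.2200−70.8100)=0.8061; B=V−Δ·S=-40.7092
Each (Δ,B) replicates both successor values, so the strategy is self-financing and V0 is arbitrage-free.

(0,0): Delta=0.8061 Bond=-40.7092
(1,0): Delta=0.4421 Bond=-20.2248
(1,1): Delta=0.8747 Bond=-54.3788
(2,0): Delta=0.0000 Bond=0.0000
(2,1): Delta=0.5254 Bond=-30.2815
(2,2): Delta=0.9405 Bond=-71.5771
(3,0): Delta=0.0000 Bond=0.0000
(3,1): Delta=0.0000 Bond=0.0000
(3,2): Delta=0.6243 Bond=-45.3390
(3,3): Delta=1.0000 Bond=-92.4336
V0=37.4873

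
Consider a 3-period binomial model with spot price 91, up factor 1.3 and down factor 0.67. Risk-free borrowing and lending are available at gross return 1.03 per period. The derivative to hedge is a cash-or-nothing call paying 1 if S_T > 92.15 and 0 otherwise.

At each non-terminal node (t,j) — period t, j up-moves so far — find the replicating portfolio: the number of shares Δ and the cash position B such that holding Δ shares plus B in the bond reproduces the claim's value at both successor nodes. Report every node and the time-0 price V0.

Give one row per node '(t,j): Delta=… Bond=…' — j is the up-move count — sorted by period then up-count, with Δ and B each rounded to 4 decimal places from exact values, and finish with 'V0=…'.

(0,0): Delta=0.0081 Bond=-0.1779
(1,0): Delta=0.0144 Bond=-0.5728
(1,1): Delta=0.0056 Bond=0.1090
(2,0): Delta=0.0000 Bond=0.0000
(2,1): Delta=0.0200 Bond=-1.0325
(2,2): Delta=0.0000 Bond=0.9709
V0=0.5550

No-arbitrage ⇒ martingale measure with p* = (R−d)/(u−d) = 0.5714.
At expiry t=3: V(3,0)=0.0000, V(3,1)=0.0000, V(3,2)=1.0000, V(3,3)=1.0000
  t=2,j=0: stock 40.8499 → up 53.1049 (V=0.0000), down 27.3694 (V=0.0000). Price 0.0000; hedge Δ=0.0000, bond B=0.0000.
  t=2,j=1: stock 79.2610 → up 103.0393 (V=1.0000), down 53.1049 (V=0.0000). Price 0.5548; hedge Δ=0.0200, bond B=-1.0325.
  t=2,j=2: stock 153.7900 → up 199.9270 (V=1.0000), down 103.0393 (V=1.0000). Price 0.9709; hedge Δ=0.0000, bond B=0.9709.
  t=1,j=0: stock 60.9700 → up 79.2610 (V=0.5548), down 40.8499 (V=0.0000). Price 0.3078; hedge Δ=0.0144, bond B=-0.5728.
  t=1,j=1: stock 118.3000 → up 153.7900 (V=0.9709), down 79.2610 (V=0.5548). Price 0.7695; hedge Δ=0.0056, bond B=0.1090.
  t=0,j=0: stock 91.0000 → up 118.3000 (V=0.7695), down 60.9700 (V=0.3078). Price 0.5550; hedge Δ=0.0081, bond B=-0.1779.
Self-financing check: at every node Δ·S+B equals the discounted successor values.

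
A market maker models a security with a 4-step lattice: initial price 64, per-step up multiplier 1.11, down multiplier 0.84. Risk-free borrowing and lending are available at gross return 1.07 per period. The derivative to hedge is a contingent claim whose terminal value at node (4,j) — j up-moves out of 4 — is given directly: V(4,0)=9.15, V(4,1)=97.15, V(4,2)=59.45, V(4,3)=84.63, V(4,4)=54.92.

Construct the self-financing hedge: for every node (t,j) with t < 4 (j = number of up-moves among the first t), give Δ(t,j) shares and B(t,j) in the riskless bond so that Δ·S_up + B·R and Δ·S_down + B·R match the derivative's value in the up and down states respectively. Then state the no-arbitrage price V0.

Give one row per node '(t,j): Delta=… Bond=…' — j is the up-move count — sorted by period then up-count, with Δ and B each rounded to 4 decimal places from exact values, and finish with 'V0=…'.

(0,0): Delta=-0.5703 Bond=87.3710
(1,0): Delta=0.6431 Bond=28.2525
(1,1): Delta=-0.7300 Bond=104.8321
(2,0): Delta=-1.4623 Bond=125.3088
(2,1): Delta=0.9202 Bond=13.6948
(2,2): Delta=-0.9472 Bond=129.2966
(3,0): Delta=8.5921 Bond=-247.3157
(3,1): Delta=-2.7856 Bond=200.4102
(3,2): Delta=1.4079 Bond=-17.6521
(3,3): Delta=-1.2572 Bond=165.4777
V0=50.8712

Since d<R<u, set p* = (R−d)/(u−d) = 0.8519; price each node as the discounted p*-expectation of its children.
Payoff layer (t=4): V(4,0)=9.1500, V(4,1)=97.1500, V(4,2)=59.4500, V(4,3)=84.6300, V(4,4)=54.9200
(3,0): S=37.9331. Δ = (V_up−V_dn)/(S_up−S_dn) = (97.1500−9.1500)/(42.1057−31.8638) = 8.5921. V = [p*·97.1500 + (1−p*)·9.1500]/1.07 = 78.6102. B = V − Δ·S = -247.3157.
(3,1): S=50.1258. Δ = (V_up−V_dn)/(S_up−S_dn) = (59.4500−97.1500)/(55.6397−42.1057) = -2.7856. V = [p*·59.4500 + (1−p*)·97.1500]/1.07 = 60.7805. B = V − Δ·S = 200.4102.
(3,2): S=66.2377. Δ = (V_up−V_dn)/(S_up−S_dn) = (84.6300−59.4500)/(73.5238−55.6397) = 1.4079. V = [p*·84.6300 + (1−p*)·59.4500]/1.07 = 75.6071. B = V − Δ·S = -17.6521.
(3,3): S=87.5284. Δ = (V_up−V_dn)/(S_up−S_dn) = (54.9200−84.6300)/(97.1565−73.5238) = -1.2572. V = [p*·54.9200 + (1−p*)·84.6300]/1.07 = 55.4406. B = V − Δ·S = 165.4777.
(2,0): S=45.1584. Δ = (V_up−V_dn)/(S_up−S_dn) = (60.7805−78.6102)/(50.1258−37.9331) = -1.4623. V = [p*·60.7805 + (1−p*)·78.6102]/1.07 = 59.2729. B = V − Δ·S = 125.3088.
(2,1): S=59.6736. Δ = (V_up−V_dn)/(S_up−S_dn) = (75.6071−60.7805)/(66.2377−50.1258) = 0.9202. V = [p*·75.6071 + (1−p*)·60.7805]/1.07 = 68.6080. B = V − Δ·S = 13.6948.
(2,2): S=78.8544. Δ = (V_up−V_dn)/(S_up−S_dn) = (55.4406−75.6071)/(87.5284−66.2377) = -0.9472. V = [p*·55.4406 + (1−p*)·75.6071]/1.07 = 54.6059. B = V − Δ·S = 129.2966.
(1,0): S=53.7600. Δ = (V_up−V_dn)/(S_up−S_dn) = (68.6080−59.2729)/(59.6736−45.1584) = 0.6431. V = [p*·68.6080 + (1−p*)·59.2729]/1.07 = 62.8272. B = V − Δ·S = 28.2525.
(1,1): S=71.0400. Δ = (V_up−V_dn)/(S_up−S_dn) = (54.6059−68.6080)/(78.8544−59.6736) = -0.7300. V = [p*·54.6059 + (1−p*)·68.6080]/1.07 = 52.9722. B = V − Δ·S = 104.8321.
(0,0): S=64.0000. Δ = (V_up−V_dn)/(S_up−S_dn) = (52.9722−62.8272)/(71.0400−53.7600) = -0.5703. V = [p*·52.9722 + (1−p*)·62.8272]/1.07 = 50.8712. B = V − Δ·S = 87.3710.
Root portfolio cost Δ·64+B reproduces V0=50.8712.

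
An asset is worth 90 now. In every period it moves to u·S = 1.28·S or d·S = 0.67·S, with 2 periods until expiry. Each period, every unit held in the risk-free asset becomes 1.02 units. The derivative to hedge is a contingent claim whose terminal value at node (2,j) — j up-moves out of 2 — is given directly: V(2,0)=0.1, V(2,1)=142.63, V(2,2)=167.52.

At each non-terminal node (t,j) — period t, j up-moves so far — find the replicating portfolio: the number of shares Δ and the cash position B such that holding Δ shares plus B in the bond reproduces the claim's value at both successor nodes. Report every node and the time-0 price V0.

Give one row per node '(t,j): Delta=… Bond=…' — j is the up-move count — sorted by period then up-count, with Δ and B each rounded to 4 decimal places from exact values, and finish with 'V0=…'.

Risk-neutral probability p* = (R−d)/(u−d) = (1.02−0.67)/(1.28−0.67) = 0.5738.
Terminal values V(2,·): V(2,0)=0.1000, V(2,1)=142.6300, V(2,2)=167.5200
  t=1,j=0: stock 60.3000 → up 77.1840 (V=142.6300), down 40.4010 (V=0.1000). Price 80.2740; hedge Δ=3.8749, bond B=-153.3817.
  t=1,j=1: stock 115.2000 → up 147.4560 (V=167.5200), down 77.1840 (V=142.6300). Price 153.8345; hedge Δ=0.3542, bond B=113.0312.
  t=0,j=0: stock 90.0000 → up 115.2000 (V=153.8345), down 60.3000 (V=80.2740). Price 120.0792; hedge Δ=1.3399, bond B=-0.5116.
Root portfolio cost Δ·90+B reproduces V0=120.0792.

(0,0): Delta=1.3399 Bond=-0.5116
(1,0): Delta=3.8749 Bond=-153.3817
(1,1): Delta=0.3542 Bond=113.0312
V0=120.0792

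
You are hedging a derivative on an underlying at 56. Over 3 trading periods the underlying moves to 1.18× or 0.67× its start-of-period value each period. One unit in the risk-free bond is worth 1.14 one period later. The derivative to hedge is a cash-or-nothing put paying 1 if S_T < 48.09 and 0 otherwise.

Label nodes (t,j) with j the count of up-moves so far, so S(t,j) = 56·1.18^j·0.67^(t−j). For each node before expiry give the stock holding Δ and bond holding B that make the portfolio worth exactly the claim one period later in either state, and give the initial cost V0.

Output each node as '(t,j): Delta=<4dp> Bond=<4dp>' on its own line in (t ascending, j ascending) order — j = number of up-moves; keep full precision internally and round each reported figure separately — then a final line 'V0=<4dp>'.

(0,0): Delta=-0.0039 Bond=0.2299
(1,0): Delta=-0.0422 Bond=1.7011
(1,1): Delta=-0.0020 Bond=0.1396
(2,0): Delta=0.0000 Bond=0.8772
(2,1): Delta=-0.0443 Bond=2.0296
(2,2): Delta=0.0000 Bond=0.0000
V0=0.0118

No-arbitrage ⇒ martingale measure with p* = (R−d)/(u−d) = 0.9216.
Terminal values V(3,·): V(3,0)=1.0000, V(3,1)=1.0000, V(3,2)=0.0000, V(3,3)=0.0000
  t=2,j=0: stock 25.1384 → up 29.6633 (V=1.0000), down 16.8427 (V=1.0000). Price 0.8772; hedge Δ=0.0000, bond B=0.8772.
  t=2,j=1: stock 44.2736 → up 52.2428 (V=0.0000), down 29.6633 (V=1.0000). Price 0.0688; hedge Δ=-0.0443, bond B=2.0296.
  t=2,j=2: stock 77.9744 → up 92.0098 (V=0.0000), down 52.2428 (V=0.0000). Price 0.0000; hedge Δ=0.0000, bond B=0.0000.
  t=1,j=0: stock 37.5200 → up 44.2736 (V=0.0688), down 25.1384 (V=0.8772). Price 0.1160; hedge Δ=-0.0422, bond B=1.7011.
  t=1,j=1: stock 66.0800 → up 77.9744 (V=0.0000), down 44.2736 (V=0.0688). Price 0.0047; hedge Δ=-0.0020, bond B=0.1396.
  t=0,j=0: stock 56.0000 → up 66.0800 (V=0.0047), down 37.5200 (V=0.1160). Price 0.0118; hedge Δ=-0.0039, bond B=0.2299.
The time-0 hedge costs 0.0118, which is the no-arbitrage price.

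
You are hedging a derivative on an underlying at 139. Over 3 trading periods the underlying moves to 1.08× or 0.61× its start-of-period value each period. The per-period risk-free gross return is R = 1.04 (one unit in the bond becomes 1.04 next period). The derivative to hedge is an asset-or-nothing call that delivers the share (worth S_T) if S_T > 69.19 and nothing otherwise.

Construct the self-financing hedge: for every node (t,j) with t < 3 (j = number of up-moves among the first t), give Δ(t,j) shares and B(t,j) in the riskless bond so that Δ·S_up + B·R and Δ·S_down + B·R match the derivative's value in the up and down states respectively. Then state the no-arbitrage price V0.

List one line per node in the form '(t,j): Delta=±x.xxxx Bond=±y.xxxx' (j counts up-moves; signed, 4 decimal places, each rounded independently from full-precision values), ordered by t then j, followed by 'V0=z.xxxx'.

Under the risk-neutral measure, an up-move has probability p* = (R−d)/(u−d) = 0.9149 and values discount at R = 1.04.
At expiry t=3: V(3,0)=0.0000, V(3,1)=0.0000, V(3,2)=98.8991, V(3,3)=175.1000
Node (2,0) S=51.7219: V=(p*·0.0000+(1−p*)·0.0000)/1.04=0.0000; Δ=(0.0000−0.0000)/(55.8597−31.5504)=0.0000; B=V−Δ·S=0.0000
Node (2,1) S=91.5732: V=(p*·98.8991+(1−p*)·0.0000)/1.04=87.0020; Δ=(98.8991−0.0000)/(98.8991−55.8597)=2.2979; B=V−Δ·S=-123.4215
Node (2,2) S=162.1296: V=(p*·175.1000+(1−p*)·98.8991)/1.04=162.1296; Δ=(175.1000−98.8991)/(175.1000−98.8991)=1.0000; B=V−Δ·S=0.0000
Node (1,0) S=84.7900: V=(p*·87.0020+(1−p*)·0.0000)/1.04=76.5362; Δ=(87.0020−0.0000)/(91.5732−51.7219)=2.1832; B=V−Δ·S=-108.5746
Node (1,1) S=150.1200: V=(p*·162.1296+(1−p*)·87.0020)/1.04=149.7459; Δ=(162.1296−87.0020)/(162.1296−91.5732)=1.0648; B=V−Δ·S=-10.1000
Node (0,0) S=139.0000: V=(p*·149.7459+(1−p*)·76.5362)/1.04=137.9955; Δ=(149.7459−76.5362)/(150.1200−84.7900)=1.1206; B=V−Δ·S=-17.7700
Root portfolio cost Δ·139+B reproduces V0=137.9955.

(0,0): Delta=1.1206 Bond=-17.7700
(1,0): Delta=2.1832 Bond=-108.5746
(1,1): Delta=1.0648 Bond=-10.1000
(2,0): Delta=0.0000 Bond=0.0000
(2,1): Delta=2.2979 Bond=-123.4215
(2,2): Delta=1.0000 Bond=0.0000
V0=137.9955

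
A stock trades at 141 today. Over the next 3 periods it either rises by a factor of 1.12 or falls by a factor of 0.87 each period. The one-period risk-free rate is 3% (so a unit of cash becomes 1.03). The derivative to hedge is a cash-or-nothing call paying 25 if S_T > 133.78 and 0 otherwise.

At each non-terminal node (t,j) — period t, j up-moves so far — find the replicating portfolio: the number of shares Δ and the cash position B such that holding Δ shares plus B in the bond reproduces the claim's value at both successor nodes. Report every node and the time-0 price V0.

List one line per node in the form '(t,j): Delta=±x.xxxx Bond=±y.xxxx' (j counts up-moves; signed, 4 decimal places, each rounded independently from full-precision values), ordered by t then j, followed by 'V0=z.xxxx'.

(0,0): Delta=0.3080 Bond=-27.3166
(1,0): Delta=0.5065 Bond=-52.4837
(1,1): Delta=0.2213 Bond=-14.4406
(2,0): Delta=0.0000 Bond=0.0000
(2,1): Delta=0.7279 Bond=-84.4660
(2,2): Delta=0.0000 Bond=24.2718
V0=16.1182

Under the risk-neutral measure, an up-move has probability p* = (R−d)/(u−d) = 0.6400 and values discount at R = 1.03.
At expiry t=3: V(3,0)=0.0000, V(3,1)=0.0000, V(3,2)=25.0000, V(3,3)=25.0000
(2,0): S=106.7229. Δ = (V_up−V_dn)/(S_up−S_dn) = (0.0000−0.0000)/(119.5296−92.8489) = 0.0000. V = [p*·0.0000 + (1−p*)·0.0000]/1.03 = 0.0000. B = V − Δ·S = 0.0000.
(2,1): S=137.3904. Δ = (V_up−V_dn)/(S_up−S_dn) = (25.0000−0.0000)/(153.8772−119.5296) = 0.7279. V = [p*·25.0000 + (1−p*)·0.0000]/1.03 = 15.5340. B = V − Δ·S = -84.4660.
(2,2): S=176.8704. Δ = (V_up−V_dn)/(S_up−S_dn) = (25.0000−25.0000)/(198.0948−153.8772) = 0.0000. V = [p*·25.0000 + (1−p*)·25.0000]/1.03 = 24.2718. B = V − Δ·S = 24.2718.
(1,0): S=122.6700. Δ = (V_up−V_dn)/(S_up−S_dn) = (15.5340−0.0000)/(137.3904−106.7229) = 0.5065. V = [p*·15.5340 + (1−p*)·0.0000]/1.03 = 9.6522. B = V − Δ·S = -52.4837.
(1,1): S=157.9200. Δ = (V_up−V_dn)/(S_up−S_dn) = (24.2718−15.5340)/(176.8704−137.3904) = 0.2213. V = [p*·24.2718 + (1−p*)·15.5340]/1.03 = 20.5109. B = V − Δ·S = -14.4406.
(0,0): S=141.0000. Δ = (V_up−V_dn)/(S_up−S_dn) = (20.5109−9.6522)/(157.9200−122.6700) = 0.3080. V = [p*·20.5109 + (1−p*)·9.6522]/1.03 = 16.1182. B = V − Δ·S = -27.3166.
Self-financing check: at every node Δ·S+B equals the discounted successor values.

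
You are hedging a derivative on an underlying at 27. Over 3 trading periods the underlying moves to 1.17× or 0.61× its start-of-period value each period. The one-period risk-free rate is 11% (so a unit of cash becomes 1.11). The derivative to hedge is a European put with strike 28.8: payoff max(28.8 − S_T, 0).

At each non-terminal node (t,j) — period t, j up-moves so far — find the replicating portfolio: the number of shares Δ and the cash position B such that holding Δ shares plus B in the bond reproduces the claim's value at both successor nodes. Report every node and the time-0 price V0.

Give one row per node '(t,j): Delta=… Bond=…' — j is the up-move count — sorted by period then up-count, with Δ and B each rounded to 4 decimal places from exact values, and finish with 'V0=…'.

(0,0): Delta=-0.3819 Bond=11.8874
(1,0): Delta=-1.0000 Bond=23.3747
(1,1): Delta=-0.3433 Bond=11.9735
(2,0): Delta=-1.0000 Bond=25.9459
(2,1): Delta=-1.0000 Bond=25.9459
(2,2): Delta=-0.3022 Bond=11.7719
V0=1.5754

The replicating-portfolio and risk-neutral prices coincide; use p* = (1.11−0.61)/(1.17−0.61) = 0.8929 for the latter.
Terminal values V(3,·): V(3,0)=22.6715, V(3,1)=17.0454, V(3,2)=6.2542, V(3,3)=0.0000
(2,0): S=10.0467. Δ = (V_up−V_dn)/(S_up−S_dn) = (17.0454−22.6715)/(11.7546−6.1285) = -1.0000. V = [p*·17.0454 + (1−p*)·22.6715]/1.11 = 15.8992. B = V − Δ·S = 25.9459.
(2,1): S=19.2699. Δ = (V_up−V_dn)/(S_up−S_dn) = (6.2542−17.0454)/(22.5458−11.7546) = -1.0000. V = [p*·6.2542 + (1−p*)·17.0454]/1.11 = 6.6760. B = V − Δ·S = 25.9459.
(2,2): S=36.9603. Δ = (V_up−V_dn)/(S_up−S_dn) = (0.0000−6.2542)/(43.2436−22.5458) = -0.3022. V = [p*·0.0000 + (1−p*)·6.2542]/1.11 = 0.6037. B = V − Δ·S = 11.7719.
(1,0): S=16.4700. Δ = (V_up−V_dn)/(S_up−S_dn) = (6.6760−15.8992)/(19.2699−10.0467) = -1.0000. V = [p*·6.6760 + (1−p*)·15.8992]/1.11 = 6.9047. B = V − Δ·S = 23.3747.
(1,1): S=31.5900. Δ = (V_up−V_dn)/(S_up−S_dn) = (0.6037−6.6760)/(36.9603−19.2699) = -0.3433. V = [p*·0.6037 + (1−p*)·6.6760]/1.11 = 1.1300. B = V − Δ·S = 11.9735.
(0,0): S=27.0000. Δ = (V_up−V_dn)/(S_up−S_dn) = (1.1300−6.9047)/(31.5900−16.4700) = -0.3819. V = [p*·1.1300 + (1−p*)·6.9047]/1.11 = 1.5754. B = V − Δ·S = 11.8874.
Self-financing check: at every node Δ·S+B equals the discounted successor values.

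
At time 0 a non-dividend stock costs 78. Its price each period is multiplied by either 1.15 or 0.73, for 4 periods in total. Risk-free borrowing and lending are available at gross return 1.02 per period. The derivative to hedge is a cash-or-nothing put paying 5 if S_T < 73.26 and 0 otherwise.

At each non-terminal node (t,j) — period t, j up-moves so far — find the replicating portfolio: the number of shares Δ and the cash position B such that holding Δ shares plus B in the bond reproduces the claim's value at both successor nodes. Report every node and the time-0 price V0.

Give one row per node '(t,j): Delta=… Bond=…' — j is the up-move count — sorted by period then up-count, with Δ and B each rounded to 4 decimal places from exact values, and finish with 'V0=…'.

The replicating-portfolio and risk-neutral prices coincide; use p* = (1.02−0.73)/(1.15−0.73) = 0.6905 for the latter.
Terminal payoffs: V(4,0)=5.0000, V(4,1)=5.0000, V(4,2)=5.0000, V(4,3)=0.0000, V(4,4)=0.0000
(3,0): S=30.3433. Δ = (V_up−V_dn)/(S_up−S_dn) = (5.0000−5.0000)/(34.8948−22.1506) = 0.0000. V = [p*·5.0000 + (1−p*)·5.0000]/1.02 = 4.9020. B = V − Δ·S = 4.9020.
(3,1): S=47.8011. Δ = (V_up−V_dn)/(S_up−S_dn) = (5.0000−5.0000)/(54.9713−34.8948) = 0.0000. V = [p*·5.0000 + (1−p*)·5.0000]/1.02 = 4.9020. B = V − Δ·S = 4.9020.
(3,2): S=75.3031. Δ = (V_up−V_dn)/(S_up−S_dn) = (0.0000−5.0000)/(86.5986−54.9713) = -0.1581. V = [p*·0.0000 + (1−p*)·5.0000]/1.02 = 1.5173. B = V − Δ·S = 13.4220.
(3,3): S=118.6282. Δ = (V_up−V_dn)/(S_up−S_dn) = (0.0000−0.0000)/(136.4225−86.5986) = 0.0000. V = [p*·0.0000 + (1−p*)·0.0000]/1.02 = 0.0000. B = V − Δ·S = 0.0000.
(2,0): S=41.5662. Δ = (V_up−V_dn)/(S_up−S_dn) = (4.9020−4.9020)/(47.8011−30.3433) = 0.0000. V = [p*·4.9020 + (1−p*)·4.9020]/1.02 = 4.8058. B = V − Δ·S = 4.8058.
(2,1): S=65.4810. Δ = (V_up−V_dn)/(S_up−S_dn) = (1.5173−4.9020)/(75.3031−47.8011) = -0.1231. V = [p*·1.5173 + (1−p*)·4.9020]/1.02 = 2.5146. B = V − Δ·S = 10.5734.
(2,2): S=103.1550. Δ = (V_up−V_dn)/(S_up−S_dn) = (0.0000−1.5173)/(118.6282−75.3031) = -0.0350. V = [p*·0.0000 + (1−p*)·1.5173]/1.02 = 0.4604. B = V − Δ·S = 4.0730.
(1,0): S=56.9400. Δ = (V_up−V_dn)/(S_up−S_dn) = (2.5146−4.8058)/(65.4810−41.5662) = -0.0958. V = [p*·2.5146 + (1−p*)·4.8058]/1.02 = 3.1606. B = V − Δ·S = 8.6159.
(1,1): S=89.7000. Δ = (V_up−V_dn)/(S_up−S_dn) = (0.4604−2.5146)/(103.1550−65.4810) = -0.0545. V = [p*·0.4604 + (1−p*)·2.5146]/1.02 = 1.0748. B = V − Δ·S = 5.9657.
(0,0): S=78.0000. Δ = (V_up−V_dn)/(S_up−S_dn) = (1.0748−3.1606)/(89.7000−56.9400) = -0.0637. V = [p*·1.0748 + (1−p*)·3.1606]/1.02 = 1.6866. B = V − Δ·S = 6.6529.
The time-0 hedge costs 1.6866, which is the no-arbitrage price.

(0,0): Delta=-0.0637 Bond=6.6529
(1,0): Delta=-0.0958 Bond=8.6159
(1,1): Delta=-0.0545 Bond=5.9657
(2,0): Delta=0.0000 Bond=4.8058
(2,1): Delta=-0.1231 Bond=10.5734
(2,2): Delta=-0.0350 Bond=4.0730
(3,0): Delta=0.0000 Bond=4.9020
(3,1): Delta=0.0000 Bond=4.9020
(3,2): Delta=-0.1581 Bond=13.4220
(3,3): Delta=0.0000 Bond=0.0000
V0=1.6866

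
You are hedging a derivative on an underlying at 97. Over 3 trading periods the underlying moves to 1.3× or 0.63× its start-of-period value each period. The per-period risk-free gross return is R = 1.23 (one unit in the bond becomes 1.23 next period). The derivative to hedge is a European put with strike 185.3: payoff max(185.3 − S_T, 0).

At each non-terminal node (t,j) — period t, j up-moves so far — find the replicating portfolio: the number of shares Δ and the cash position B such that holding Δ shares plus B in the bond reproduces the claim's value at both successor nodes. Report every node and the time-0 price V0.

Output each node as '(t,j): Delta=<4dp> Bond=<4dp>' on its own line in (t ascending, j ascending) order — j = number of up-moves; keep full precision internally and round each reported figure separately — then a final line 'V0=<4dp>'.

(0,0): Delta=-0.7732 Bond=88.3082
(1,0): Delta=-1.0000 Bond=122.4800
(1,1): Delta=-0.7604 Bond=107.0019
(2,0): Delta=-1.0000 Bond=150.6504
(2,1): Delta=-1.0000 Bond=150.6504
(2,2): Delta=-0.7468 Bond=129.3913
V0=13.3097

Risk-neutral probability p* = (R−d)/(u−d) = (1.23−0.63)/(1.3−0.63) = 0.8955.
Payoff layer (t=3): V(3,0)=161.0454, V(3,1)=135.2509, V(3,2)=82.0241, V(3,3)=0.0000
Node (2,0) S=38.4993: V=(p*·135.2509+(1−p*)·161.0454)/1.23=112.1511; Δ=(135.2509−161.0454)/(50.0491−24.2546)=-1.0000; B=V−Δ·S=150.6504
Node (2,1) S=79.4430: V=(p*·82.0241+(1−p*)·135.2509)/1.23=71.2074; Δ=(82.0241−135.2509)/(103.2759−50.0491)=-1.0000; B=V−Δ·S=150.6504
Node (2,2) S=163.9300: V=(p*·0.0000+(1−p*)·82.0241)/1.23=6.9672; Δ=(0.0000−82.0241)/(213.1090−103.2759)=-0.7468; B=V−Δ·S=129.3913
Node (1,0) S=61.1100: V=(p*·71.2074+(1−p*)·112.1511)/1.23=61.3700; Δ=(71.2074−112.1511)/(79.4430−38.4993)=-1.0000; B=V−Δ·S=122.4800
Node (1,1) S=126.1000: V=(p*·6.9672+(1−p*)·71.2074)/1.23=11.1210; Δ=(6.9672−71.2074)/(163.9300−79.4430)=-0.7604; B=V−Δ·S=107.0019
Node (0,0) S=97.0000: V=(p*·11.1210+(1−p*)·61.3700)/1.23=13.3097; Δ=(11.1210−61.3700)/(126.1000−61.1100)=-0.7732; B=V−Δ·S=88.3082
Root portfolio cost Δ·97+B reproduces V0=13.3097.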